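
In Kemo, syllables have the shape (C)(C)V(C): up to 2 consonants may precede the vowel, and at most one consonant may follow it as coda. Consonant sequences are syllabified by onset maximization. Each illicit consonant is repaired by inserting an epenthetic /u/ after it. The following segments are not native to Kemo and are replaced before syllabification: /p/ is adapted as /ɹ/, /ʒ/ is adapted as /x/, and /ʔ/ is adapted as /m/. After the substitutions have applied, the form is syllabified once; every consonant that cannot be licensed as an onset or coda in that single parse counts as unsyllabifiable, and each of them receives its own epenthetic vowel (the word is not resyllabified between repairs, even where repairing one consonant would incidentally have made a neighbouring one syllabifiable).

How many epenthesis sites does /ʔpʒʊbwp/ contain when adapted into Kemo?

After substitution the input is /mɹxʊbwɹ/.
The unsyllabifiable consonants are /m/, /w/, /ɹ/; each receives one epenthetic vowel.

3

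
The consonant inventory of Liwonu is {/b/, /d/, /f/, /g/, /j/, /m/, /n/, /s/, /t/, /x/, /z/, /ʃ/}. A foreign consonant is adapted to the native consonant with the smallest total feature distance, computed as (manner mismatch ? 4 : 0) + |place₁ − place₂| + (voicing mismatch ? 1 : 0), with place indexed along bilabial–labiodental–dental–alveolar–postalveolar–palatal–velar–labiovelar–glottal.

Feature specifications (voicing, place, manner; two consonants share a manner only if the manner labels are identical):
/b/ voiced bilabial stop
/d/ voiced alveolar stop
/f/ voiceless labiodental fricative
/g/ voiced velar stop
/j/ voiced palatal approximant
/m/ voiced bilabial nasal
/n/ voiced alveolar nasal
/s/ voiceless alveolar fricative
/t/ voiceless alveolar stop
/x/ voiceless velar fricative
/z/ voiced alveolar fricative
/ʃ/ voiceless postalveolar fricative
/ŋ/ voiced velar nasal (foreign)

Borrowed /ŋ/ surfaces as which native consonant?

n

/n/ is closest: same manner (nasal), place distance 3 (velar→alveolar), same voicing; total 3. Next closest is /g/ at distance 4.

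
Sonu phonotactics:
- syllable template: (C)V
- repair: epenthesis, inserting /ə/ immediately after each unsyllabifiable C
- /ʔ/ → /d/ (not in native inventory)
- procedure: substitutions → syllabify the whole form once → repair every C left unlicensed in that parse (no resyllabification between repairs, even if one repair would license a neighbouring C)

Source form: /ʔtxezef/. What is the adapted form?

dətəxezefə

Substitution: /ʔ/ → /d/, giving /dtxezef/.
The consonants /d/, /t/, /f/ cannot be parsed into a legal (C)V syllable (no codas are permitted; onsets are limited to one consonant).
Inserting the epenthetic vowel yields /d/ → /də/, /t/ → /tə/, /f/ → /fə/.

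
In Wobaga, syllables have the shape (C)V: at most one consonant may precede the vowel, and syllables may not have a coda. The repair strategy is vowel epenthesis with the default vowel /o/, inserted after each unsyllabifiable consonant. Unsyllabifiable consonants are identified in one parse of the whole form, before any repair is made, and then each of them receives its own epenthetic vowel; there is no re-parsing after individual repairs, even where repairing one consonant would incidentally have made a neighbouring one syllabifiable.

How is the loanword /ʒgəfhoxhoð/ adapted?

ʒogəfohoxohoðo

The consonants /ʒ/, /f/, /x/, /ð/ cannot be parsed into a legal (C)V syllable (no codas are permitted; onsets are limited to one consonant).
Epenthesis after each stranded consonant: /ʒ/ → /ʒo/, /f/ → /fo/, /x/ → /xo/, /ð/ → /ðo/.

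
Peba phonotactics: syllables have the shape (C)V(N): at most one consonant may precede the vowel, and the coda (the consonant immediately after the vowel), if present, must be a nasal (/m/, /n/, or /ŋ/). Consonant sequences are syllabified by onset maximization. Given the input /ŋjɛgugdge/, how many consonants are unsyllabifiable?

3

Under (C)V(N), the unsyllabifiable consonants are /ŋ/, /g/, /d/ (only a nasal (/m/, /n/, or /ŋ/) is licensed in coda position; onsets are limited to one consonant).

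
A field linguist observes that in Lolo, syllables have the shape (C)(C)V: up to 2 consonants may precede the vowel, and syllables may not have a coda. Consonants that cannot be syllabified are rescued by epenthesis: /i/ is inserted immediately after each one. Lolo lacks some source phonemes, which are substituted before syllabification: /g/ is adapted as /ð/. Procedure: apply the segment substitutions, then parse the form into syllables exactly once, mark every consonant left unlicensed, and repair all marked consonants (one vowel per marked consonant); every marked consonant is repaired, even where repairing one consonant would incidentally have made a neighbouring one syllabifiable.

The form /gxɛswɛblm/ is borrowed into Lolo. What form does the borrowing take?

ðxɛswɛbilimi

Substitution: /g/ → /ð/, giving /ðxɛswɛblm/.
The consonants /b/, /l/, /m/ cannot be parsed into a legal (C)(C)V syllable (no codas are permitted; onsets may contain at most 2 consonants).
Inserting the epenthetic vowel yields /b/ → /bi/, /l/ → /li/, /m/ → /mi/.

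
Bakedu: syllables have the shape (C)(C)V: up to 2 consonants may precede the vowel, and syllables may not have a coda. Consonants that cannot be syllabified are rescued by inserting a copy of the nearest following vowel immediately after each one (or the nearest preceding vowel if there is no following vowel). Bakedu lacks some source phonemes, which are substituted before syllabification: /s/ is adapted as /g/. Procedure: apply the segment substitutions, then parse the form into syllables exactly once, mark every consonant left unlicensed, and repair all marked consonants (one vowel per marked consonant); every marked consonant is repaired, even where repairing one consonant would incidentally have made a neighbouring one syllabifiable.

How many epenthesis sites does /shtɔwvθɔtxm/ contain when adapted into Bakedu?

5

After substitution the input is /ghtɔwvθɔtxm/.
The unsyllabifiable consonants are /g/, /w/, /t/, /x/, /m/; each receives one epenthetic vowel.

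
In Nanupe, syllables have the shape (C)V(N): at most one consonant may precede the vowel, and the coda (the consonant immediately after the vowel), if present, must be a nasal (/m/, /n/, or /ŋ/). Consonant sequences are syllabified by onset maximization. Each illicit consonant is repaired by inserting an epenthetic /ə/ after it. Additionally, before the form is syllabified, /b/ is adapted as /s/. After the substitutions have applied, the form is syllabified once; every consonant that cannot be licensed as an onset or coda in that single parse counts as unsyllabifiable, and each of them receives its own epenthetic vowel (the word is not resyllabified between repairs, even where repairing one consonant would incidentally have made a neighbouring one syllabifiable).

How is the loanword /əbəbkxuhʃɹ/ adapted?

əsəsəkəxuhəʃəɹə

Substitution: /b/ → /s/, giving /əsəskxuhʃɹ/.
Under (C)V(N), the unsyllabifiable consonants are /s/, /k/, /h/, /ʃ/, /ɹ/ (only a nasal (/m/, /n/, or /ŋ/) is licensed in coda position; onsets are limited to one consonant).
Epenthesis after each stranded consonant: /s/ → /sə/, /k/ → /kə/, /h/ → /hə/, /ʃ/ → /ʃə/, /ɹ/ → /ɹə/.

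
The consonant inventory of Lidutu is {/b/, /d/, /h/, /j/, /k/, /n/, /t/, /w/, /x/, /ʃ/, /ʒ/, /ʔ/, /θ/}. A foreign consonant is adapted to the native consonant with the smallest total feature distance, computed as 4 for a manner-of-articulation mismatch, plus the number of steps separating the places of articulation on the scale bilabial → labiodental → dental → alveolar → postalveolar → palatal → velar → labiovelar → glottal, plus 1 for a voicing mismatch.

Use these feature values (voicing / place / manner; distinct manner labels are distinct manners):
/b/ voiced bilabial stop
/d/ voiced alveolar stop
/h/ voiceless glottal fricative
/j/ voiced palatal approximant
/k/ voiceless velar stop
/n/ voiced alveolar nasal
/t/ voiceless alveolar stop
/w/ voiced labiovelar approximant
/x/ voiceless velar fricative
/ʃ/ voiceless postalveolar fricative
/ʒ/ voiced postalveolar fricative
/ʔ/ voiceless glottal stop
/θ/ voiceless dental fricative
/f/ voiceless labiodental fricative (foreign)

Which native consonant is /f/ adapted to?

θ

/θ/ is closest: same manner (fricative), place distance 1 (labiodental→dental), same voicing; total 1. Next closest is /ʃ/ at distance 3.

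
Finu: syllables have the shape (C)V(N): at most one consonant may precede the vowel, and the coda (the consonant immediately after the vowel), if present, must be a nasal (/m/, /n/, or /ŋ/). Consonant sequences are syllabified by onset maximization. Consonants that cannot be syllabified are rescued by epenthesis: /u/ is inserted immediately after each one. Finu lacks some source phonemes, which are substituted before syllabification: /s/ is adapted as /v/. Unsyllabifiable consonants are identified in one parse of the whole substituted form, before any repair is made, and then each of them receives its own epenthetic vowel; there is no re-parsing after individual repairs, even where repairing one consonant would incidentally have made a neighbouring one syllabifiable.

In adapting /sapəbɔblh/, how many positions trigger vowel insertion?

3

After substitution the input is /vapəbɔblh/.
The unsyllabifiable consonants are /b/, /l/, /h/; each receives one epenthetic vowel.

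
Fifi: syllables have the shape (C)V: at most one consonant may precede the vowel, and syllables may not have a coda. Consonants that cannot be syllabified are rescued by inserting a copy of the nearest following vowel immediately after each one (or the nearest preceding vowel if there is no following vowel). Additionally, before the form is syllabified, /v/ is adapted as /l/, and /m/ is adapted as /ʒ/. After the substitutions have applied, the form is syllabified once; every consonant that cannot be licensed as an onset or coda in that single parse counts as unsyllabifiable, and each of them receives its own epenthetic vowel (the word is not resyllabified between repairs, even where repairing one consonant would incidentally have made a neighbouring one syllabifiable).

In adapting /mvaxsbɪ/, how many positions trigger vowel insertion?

After substitution the input is /ʒlaxsbɪ/.
The unsyllabifiable consonants are /ʒ/, /x/, /s/; each receives one epenthetic vowel.

3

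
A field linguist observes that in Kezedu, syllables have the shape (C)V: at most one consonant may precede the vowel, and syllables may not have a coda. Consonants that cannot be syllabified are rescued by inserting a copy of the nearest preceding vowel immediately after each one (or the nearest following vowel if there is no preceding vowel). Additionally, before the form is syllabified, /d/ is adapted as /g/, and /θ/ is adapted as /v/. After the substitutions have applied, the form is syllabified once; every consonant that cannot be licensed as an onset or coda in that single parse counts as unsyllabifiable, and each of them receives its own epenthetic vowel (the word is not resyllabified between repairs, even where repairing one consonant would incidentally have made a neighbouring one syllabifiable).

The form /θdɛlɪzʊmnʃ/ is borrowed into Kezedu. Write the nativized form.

Substitution: /θ/ → /v/, /d/ → /g/, giving /vgɛlɪzʊmnʃ/.
The consonants /v/, /m/, /n/, /ʃ/ cannot be parsed into a legal (C)V syllable (no codas are permitted; onsets are limited to one consonant).
Epenthesis after each stranded consonant: /v/ → /vɛ/, /m/ → /mʊ/, /n/ → /nʊ/, /ʃ/ → /ʃʊ/.

vɛgɛlɪzʊmʊnʊʃʊ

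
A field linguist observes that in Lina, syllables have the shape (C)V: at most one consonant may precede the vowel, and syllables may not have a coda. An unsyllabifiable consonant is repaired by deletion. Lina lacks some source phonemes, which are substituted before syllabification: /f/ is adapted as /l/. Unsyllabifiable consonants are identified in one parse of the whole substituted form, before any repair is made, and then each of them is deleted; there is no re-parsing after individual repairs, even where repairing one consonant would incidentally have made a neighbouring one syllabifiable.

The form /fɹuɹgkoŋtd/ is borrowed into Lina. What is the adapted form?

Substitution: /f/ → /l/, giving /lɹuɹgkoŋtd/.
The consonants /l/, /ɹ/, /g/, /ŋ/, /t/, /d/ cannot be parsed into a legal (C)V syllable (no codas are permitted; onsets are limited to one consonant).
Each unlicensed consonant is deleted: /l/, /ɹ/, /g/, /ŋ/, /t/, /d/.

ɹuko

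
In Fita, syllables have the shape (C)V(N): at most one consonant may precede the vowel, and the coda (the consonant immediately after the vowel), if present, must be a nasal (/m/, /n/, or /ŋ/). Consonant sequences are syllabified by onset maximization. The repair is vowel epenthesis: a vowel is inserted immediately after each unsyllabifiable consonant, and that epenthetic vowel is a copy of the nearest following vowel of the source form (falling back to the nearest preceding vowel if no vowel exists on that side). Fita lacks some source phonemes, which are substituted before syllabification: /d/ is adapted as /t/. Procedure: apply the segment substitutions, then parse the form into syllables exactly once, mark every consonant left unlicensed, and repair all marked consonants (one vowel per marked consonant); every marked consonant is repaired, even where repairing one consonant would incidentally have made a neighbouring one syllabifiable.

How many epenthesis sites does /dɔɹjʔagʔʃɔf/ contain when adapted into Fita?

5

After substitution the input is /tɔɹjʔagʔʃɔf/.
The unsyllabifiable consonants are /ɹ/, /j/, /g/, /ʔ/, /f/; each receives one epenthetic vowel.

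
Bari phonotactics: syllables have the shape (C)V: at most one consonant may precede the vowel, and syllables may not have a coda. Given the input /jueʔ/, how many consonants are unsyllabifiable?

The consonants /ʔ/ cannot be parsed into a legal (C)V syllable (no codas are permitted; onsets are limited to one consonant).

1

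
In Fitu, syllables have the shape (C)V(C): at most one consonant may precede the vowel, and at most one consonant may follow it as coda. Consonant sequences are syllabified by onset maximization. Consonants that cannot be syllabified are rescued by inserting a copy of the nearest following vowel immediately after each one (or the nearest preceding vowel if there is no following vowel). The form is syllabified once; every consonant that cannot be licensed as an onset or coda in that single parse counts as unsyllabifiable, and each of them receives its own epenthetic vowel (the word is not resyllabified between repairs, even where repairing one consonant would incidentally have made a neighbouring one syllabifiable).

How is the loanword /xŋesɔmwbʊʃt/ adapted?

xeŋesɔmwʊbʊʃtʊ

Under (C)V(C), the unsyllabifiable consonants are /x/, /w/, /t/ (at most one coda consonant is licensed; onsets are limited to one consonant).
Epenthesis after each stranded consonant: /x/ → /xe/, /w/ → /wʊ/, /t/ → /tʊ/.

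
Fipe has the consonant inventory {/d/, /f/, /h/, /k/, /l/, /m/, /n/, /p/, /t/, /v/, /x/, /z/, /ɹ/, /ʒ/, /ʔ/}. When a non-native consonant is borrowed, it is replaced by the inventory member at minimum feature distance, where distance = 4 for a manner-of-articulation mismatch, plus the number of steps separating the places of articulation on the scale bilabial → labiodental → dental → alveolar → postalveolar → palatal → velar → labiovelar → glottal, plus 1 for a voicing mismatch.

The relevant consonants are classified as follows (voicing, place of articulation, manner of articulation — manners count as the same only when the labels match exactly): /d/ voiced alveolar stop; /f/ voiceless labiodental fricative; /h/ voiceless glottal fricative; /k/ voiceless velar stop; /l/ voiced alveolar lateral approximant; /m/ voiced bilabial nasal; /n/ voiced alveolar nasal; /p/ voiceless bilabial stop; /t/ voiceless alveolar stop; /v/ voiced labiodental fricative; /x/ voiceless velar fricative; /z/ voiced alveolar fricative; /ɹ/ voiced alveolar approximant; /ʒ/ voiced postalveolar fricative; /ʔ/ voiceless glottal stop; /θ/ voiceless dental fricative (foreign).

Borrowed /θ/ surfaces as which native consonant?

f

/f/ is closest: same manner (fricative), place distance 1 (dental→labiodental), same voicing; total 1. Next closest is /v/ at distance 2.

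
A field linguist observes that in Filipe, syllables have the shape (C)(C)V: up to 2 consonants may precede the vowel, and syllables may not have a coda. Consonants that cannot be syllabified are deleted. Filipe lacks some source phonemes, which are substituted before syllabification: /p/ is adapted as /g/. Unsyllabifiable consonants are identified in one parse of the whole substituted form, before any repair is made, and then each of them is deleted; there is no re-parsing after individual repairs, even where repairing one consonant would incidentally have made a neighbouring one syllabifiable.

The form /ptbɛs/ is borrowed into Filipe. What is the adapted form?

Substitution: /p/ → /g/, giving /gtbɛs/.
The consonants /g/, /s/ cannot be parsed into a legal (C)(C)V syllable (no codas are permitted; onsets may contain at most 2 consonants).
Deleting the stranded consonants removes /g/, /s/.

tbɛ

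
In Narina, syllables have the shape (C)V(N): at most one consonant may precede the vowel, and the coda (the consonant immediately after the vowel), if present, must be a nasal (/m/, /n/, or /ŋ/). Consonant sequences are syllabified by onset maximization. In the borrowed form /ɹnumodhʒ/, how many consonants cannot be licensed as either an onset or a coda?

4

The consonants /ɹ/, /d/, /h/, /ʒ/ cannot be parsed into a legal (C)V(N) syllable (only a nasal (/m/, /n/, or /ŋ/) is licensed in coda position; onsets are limited to one consonant).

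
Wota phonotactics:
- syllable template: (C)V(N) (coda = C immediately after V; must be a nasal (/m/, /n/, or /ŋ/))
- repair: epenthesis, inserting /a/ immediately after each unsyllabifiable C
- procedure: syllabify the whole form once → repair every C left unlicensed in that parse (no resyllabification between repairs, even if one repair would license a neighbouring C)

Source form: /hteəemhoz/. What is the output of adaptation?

Syllabifying with onset maximization leaves /h/, /z/ stranded (only a nasal (/m/, /n/, or /ŋ/) is licensed in coda position; onsets are limited to one consonant).
Inserting the epenthetic vowel yields /h/ → /ha/, /z/ → /za/.

hateəemhoza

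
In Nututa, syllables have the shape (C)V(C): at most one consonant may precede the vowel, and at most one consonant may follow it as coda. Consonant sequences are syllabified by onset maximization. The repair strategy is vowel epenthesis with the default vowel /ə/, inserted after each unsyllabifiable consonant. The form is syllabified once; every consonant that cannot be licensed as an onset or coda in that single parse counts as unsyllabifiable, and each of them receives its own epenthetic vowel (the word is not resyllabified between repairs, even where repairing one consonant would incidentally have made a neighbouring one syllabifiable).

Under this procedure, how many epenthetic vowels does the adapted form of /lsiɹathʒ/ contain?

The unsyllabifiable consonants are /l/, /h/, /ʒ/; each receives one epenthetic vowel.

3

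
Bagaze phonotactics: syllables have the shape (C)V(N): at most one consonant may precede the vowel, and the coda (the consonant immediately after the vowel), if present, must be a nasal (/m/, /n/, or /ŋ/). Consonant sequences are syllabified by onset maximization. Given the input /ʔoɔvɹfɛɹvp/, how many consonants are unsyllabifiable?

5

Syllabifying with onset maximization leaves /v/, /ɹ/, /ɹ/, /v/, /p/ stranded (only a nasal (/m/, /n/, or /ŋ/) is licensed in coda position; onsets are limited to one consonant).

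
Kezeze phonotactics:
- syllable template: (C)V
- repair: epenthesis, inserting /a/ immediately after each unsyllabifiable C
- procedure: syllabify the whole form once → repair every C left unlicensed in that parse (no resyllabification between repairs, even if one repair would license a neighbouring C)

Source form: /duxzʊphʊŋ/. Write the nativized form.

Under (C)V, the unsyllabifiable consonants are /x/, /p/, /ŋ/ (no codas are permitted; onsets are limited to one consonant).
Inserting the epenthetic vowel yields /x/ → /xa/, /p/ → /pa/, /ŋ/ → /ŋa/.

duxazʊpahʊŋa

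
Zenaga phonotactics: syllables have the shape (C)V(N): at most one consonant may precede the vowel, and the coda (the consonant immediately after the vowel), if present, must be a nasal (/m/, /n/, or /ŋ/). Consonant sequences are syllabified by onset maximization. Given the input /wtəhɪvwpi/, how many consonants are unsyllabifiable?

The consonants /w/, /v/, /w/ cannot be parsed into a legal (C)V(N) syllable (only a nasal (/m/, /n/, or /ŋ/) is licensed in coda position; onsets are limited to one consonant).

3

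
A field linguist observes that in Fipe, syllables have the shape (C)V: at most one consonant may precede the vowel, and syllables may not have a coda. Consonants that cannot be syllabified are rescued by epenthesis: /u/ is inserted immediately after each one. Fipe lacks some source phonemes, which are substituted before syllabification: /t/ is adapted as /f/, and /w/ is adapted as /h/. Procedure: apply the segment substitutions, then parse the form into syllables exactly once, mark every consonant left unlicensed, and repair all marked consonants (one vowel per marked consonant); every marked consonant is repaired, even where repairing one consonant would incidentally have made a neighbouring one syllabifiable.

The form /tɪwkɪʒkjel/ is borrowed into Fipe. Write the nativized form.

fɪhukɪʒukujelu

Substitution: /t/ → /f/, /w/ → /h/, giving /fɪhkɪʒkjel/.
Syllabifying with onset maximization leaves /h/, /ʒ/, /k/, /l/ stranded (no codas are permitted; onsets are limited to one consonant).
Each unlicensed consonant becomes the onset of a new syllable: /h/ → /hu/, /ʒ/ → /ʒu/, /k/ → /ku/, /l/ → /lu/.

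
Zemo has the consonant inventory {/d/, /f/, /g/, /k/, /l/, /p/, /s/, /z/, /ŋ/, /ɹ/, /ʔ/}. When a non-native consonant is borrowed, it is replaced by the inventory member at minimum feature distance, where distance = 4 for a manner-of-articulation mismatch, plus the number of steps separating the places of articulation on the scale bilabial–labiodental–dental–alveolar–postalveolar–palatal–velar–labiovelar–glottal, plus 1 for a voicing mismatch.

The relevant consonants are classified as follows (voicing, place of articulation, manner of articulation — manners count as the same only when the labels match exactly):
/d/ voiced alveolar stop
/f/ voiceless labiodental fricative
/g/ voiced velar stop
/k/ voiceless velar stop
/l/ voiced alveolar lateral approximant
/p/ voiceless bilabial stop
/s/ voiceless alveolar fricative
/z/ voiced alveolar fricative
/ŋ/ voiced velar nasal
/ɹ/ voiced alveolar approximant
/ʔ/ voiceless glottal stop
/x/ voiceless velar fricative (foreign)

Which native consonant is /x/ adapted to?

s

/s/ is closest: same manner (fricative), place distance 3 (velar→alveolar), same voicing; total 3. Next closest is /k/ at distance 4.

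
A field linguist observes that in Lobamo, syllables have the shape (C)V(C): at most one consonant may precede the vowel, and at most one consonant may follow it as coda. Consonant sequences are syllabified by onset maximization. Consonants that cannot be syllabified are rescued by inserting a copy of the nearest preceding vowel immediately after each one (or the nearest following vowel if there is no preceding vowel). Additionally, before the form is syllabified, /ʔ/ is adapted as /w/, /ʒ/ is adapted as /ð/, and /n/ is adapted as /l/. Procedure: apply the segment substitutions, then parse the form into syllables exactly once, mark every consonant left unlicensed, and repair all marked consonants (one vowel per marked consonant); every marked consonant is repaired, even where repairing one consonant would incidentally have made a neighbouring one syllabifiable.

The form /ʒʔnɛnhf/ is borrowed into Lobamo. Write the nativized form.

ðɛwɛlɛlhɛfɛ

Substitution: /ʒ/ → /ð/, /ʔ/ → /w/, /n/ → /l/, giving /ðwlɛlhf/.
Under (C)V(C), the unsyllabifiable consonants are /ð/, /w/, /h/, /f/ (at most one coda consonant is licensed; onsets are limited to one consonant).
Inserting the epenthetic vowel yields /ð/ → /ðɛ/, /w/ → /wɛ/, /h/ → /hɛ/, /f/ → /fɛ/.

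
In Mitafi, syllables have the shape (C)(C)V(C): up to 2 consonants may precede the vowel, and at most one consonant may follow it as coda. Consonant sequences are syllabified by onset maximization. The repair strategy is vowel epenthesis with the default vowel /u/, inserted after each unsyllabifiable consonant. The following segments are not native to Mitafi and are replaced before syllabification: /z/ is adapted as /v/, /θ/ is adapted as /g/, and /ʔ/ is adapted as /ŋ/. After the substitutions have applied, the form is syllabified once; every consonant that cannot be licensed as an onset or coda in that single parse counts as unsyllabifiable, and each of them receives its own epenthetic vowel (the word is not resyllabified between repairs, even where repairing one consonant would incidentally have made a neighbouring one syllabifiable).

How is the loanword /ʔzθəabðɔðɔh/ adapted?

ŋuvgəabðɔðɔh

Substitution: /ʔ/ → /ŋ/, /z/ → /v/, /θ/ → /g/, giving /ŋvgəabðɔðɔh/.
Under (C)(C)V(C), the unsyllabifiable consonants are /ŋ/ (at most one coda consonant is licensed; onsets may contain at most 2 consonants).
Epenthesis after each stranded consonant: /ŋ/ → /ŋu/.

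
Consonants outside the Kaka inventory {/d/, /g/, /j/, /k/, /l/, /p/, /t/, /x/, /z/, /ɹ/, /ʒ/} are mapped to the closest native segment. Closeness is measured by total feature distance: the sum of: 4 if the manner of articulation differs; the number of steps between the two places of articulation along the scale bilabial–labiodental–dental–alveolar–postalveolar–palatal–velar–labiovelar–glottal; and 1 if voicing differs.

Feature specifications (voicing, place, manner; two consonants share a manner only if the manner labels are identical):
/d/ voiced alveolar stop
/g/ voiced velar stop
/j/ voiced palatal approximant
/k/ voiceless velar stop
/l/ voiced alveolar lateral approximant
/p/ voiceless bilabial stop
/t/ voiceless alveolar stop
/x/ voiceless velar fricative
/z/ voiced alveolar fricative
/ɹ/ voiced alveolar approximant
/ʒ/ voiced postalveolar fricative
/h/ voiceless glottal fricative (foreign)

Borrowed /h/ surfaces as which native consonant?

x

/x/ is closest: same manner (fricative), place distance 2 (glottal→velar), same voicing; total 2. Next closest is /ʒ/ at distance 5.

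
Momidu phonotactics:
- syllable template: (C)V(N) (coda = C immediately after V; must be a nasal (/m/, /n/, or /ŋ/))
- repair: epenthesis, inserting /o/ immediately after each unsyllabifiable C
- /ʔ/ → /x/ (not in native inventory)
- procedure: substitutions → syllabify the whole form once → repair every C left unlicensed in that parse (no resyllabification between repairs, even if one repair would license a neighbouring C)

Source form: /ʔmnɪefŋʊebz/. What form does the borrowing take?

Substitution: /ʔ/ → /x/, giving /xmnɪefŋʊebz/.
The consonants /x/, /m/, /f/, /b/, /z/ cannot be parsed into a legal (C)V(N) syllable (only a nasal (/m/, /n/, or /ŋ/) is licensed in coda position; onsets are limited to one consonant).
Epenthesis after each stranded consonant: /x/ → /xo/, /m/ → /mo/, /f/ → /fo/, /b/ → /bo/, /z/ → /zo/.

xomonɪefoŋʊebozo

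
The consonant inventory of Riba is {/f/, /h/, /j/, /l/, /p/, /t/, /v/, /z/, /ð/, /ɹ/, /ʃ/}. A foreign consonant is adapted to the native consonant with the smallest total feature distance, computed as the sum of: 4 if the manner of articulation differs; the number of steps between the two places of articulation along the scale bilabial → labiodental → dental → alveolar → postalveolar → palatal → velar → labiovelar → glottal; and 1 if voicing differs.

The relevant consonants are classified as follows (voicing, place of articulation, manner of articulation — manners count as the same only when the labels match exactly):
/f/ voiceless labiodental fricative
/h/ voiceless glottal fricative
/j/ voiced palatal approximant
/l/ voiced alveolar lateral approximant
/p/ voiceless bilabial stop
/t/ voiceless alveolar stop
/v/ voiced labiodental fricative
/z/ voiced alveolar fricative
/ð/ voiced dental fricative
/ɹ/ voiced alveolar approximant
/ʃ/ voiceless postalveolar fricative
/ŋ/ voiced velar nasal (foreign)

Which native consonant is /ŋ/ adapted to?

/j/ is closest: manner differs (nasal→approximant, +4), place distance 1 (velar→palatal), same voicing; total 5. Next closest is /h/ at distance 7.

j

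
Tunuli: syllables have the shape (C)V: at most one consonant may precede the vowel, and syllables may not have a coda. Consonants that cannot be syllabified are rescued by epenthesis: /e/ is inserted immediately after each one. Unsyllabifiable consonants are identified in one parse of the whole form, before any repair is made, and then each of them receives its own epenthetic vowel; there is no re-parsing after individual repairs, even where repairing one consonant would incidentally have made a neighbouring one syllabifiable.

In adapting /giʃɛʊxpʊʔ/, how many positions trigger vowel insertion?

The unsyllabifiable consonants are /x/, /ʔ/; each receives one epenthetic vowel.

2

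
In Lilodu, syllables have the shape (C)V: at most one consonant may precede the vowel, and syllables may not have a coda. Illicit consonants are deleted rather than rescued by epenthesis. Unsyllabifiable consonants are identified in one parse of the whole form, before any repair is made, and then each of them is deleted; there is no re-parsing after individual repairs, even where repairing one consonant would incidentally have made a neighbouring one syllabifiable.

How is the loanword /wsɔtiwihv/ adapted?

sɔtiwi

Under (C)V, the unsyllabifiable consonants are /w/, /h/, /v/ (no codas are permitted; onsets are limited to one consonant).
Deleting the stranded consonants removes /w/, /h/, /v/.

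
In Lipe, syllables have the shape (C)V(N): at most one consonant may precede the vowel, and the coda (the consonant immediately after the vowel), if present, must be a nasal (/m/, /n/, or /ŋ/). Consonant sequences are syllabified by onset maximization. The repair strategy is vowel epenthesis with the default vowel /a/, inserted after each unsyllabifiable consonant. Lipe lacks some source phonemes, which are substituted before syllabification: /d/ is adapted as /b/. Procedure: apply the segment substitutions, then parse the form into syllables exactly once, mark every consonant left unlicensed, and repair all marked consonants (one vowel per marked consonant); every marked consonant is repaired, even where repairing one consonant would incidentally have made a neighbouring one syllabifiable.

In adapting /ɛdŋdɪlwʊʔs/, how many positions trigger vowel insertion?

After substitution the input is /ɛbŋbɪlwʊʔs/.
The unsyllabifiable consonants are /b/, /ŋ/, /l/, /ʔ/, /s/; each receives one epenthetic vowel.

5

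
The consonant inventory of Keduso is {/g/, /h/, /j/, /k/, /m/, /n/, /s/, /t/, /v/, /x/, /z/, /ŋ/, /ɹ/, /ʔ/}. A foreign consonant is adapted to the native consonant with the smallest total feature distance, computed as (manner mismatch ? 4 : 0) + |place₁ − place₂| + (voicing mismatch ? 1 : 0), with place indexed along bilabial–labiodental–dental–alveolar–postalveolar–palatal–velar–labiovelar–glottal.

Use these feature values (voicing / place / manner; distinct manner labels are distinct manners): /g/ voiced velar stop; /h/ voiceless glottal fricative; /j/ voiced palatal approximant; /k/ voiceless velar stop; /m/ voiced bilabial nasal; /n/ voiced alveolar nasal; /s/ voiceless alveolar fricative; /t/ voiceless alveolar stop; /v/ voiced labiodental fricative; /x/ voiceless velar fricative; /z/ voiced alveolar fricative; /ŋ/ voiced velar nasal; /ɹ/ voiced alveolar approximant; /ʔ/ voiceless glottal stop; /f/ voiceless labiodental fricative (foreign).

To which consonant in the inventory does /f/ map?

/v/ is closest: same manner (fricative), place distance 0 (labiodental→labiodental), voicing differs (+1); total 1. Next closest is /s/ at distance 2.

v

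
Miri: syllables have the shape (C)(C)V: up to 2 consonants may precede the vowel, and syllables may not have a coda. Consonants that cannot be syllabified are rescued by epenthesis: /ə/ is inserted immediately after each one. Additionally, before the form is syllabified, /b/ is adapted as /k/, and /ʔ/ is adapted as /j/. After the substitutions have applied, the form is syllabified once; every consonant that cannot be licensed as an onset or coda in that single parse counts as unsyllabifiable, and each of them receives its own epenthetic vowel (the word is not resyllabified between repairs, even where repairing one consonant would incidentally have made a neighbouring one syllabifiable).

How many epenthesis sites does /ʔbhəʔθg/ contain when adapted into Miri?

4

After substitution the input is /jkhəjθg/.
The unsyllabifiable consonants are /j/, /j/, /θ/, /g/; each receives one epenthetic vowel.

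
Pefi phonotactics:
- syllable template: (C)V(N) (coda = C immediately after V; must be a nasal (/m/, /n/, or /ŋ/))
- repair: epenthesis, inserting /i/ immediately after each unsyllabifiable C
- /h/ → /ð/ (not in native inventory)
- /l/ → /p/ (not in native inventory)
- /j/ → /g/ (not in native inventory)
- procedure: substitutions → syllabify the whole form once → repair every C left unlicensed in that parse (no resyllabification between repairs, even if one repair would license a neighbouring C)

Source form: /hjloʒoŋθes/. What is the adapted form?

Substitution: /h/ → /ð/, /j/ → /g/, /l/ → /p/, giving /ðgpoʒoŋθes/.
Syllabifying with onset maximization leaves /ð/, /g/, /s/ stranded (only a nasal (/m/, /n/, or /ŋ/) is licensed in coda position; onsets are limited to one consonant).
Inserting the epenthetic vowel yields /ð/ → /ði/, /g/ → /gi/, /s/ → /si/.

ðigipoʒoŋθesi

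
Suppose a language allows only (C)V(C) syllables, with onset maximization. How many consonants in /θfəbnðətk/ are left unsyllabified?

3

Under (C)V(C), the unsyllabifiable consonants are /θ/, /n/, /k/ (at most one coda consonant is licensed; onsets are limited to one consonant).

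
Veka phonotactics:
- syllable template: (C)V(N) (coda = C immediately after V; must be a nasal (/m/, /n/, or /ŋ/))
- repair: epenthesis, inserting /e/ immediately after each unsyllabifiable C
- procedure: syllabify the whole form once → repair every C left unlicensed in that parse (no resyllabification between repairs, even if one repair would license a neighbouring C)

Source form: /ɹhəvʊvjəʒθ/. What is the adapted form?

Under (C)V(N), the unsyllabifiable consonants are /ɹ/, /v/, /ʒ/, /θ/ (only a nasal (/m/, /n/, or /ŋ/) is licensed in coda position; onsets are limited to one consonant).
Inserting the epenthetic vowel yields /ɹ/ → /ɹe/, /v/ → /ve/, /ʒ/ → /ʒe/, /θ/ → /θe/.

ɹehəvʊvejəʒeθe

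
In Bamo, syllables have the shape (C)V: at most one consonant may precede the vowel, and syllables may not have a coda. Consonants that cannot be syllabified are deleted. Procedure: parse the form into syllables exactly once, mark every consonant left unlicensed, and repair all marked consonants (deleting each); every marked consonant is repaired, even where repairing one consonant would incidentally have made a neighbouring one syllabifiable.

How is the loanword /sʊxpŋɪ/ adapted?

Under (C)V, the unsyllabifiable consonants are /x/, /p/ (no codas are permitted; onsets are limited to one consonant).
Deleting the stranded consonants removes /x/, /p/.

sʊŋɪ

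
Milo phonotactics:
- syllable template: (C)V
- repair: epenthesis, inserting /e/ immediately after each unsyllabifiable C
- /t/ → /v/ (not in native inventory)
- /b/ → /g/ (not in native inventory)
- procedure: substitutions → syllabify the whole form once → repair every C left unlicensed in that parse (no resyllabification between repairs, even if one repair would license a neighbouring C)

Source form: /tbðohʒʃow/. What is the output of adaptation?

vegeðoheʒeʃowe

Substitution: /t/ → /v/, /b/ → /g/, giving /vgðohʒʃow/.
Syllabifying with onset maximization leaves /v/, /g/, /h/, /ʒ/, /w/ stranded (no codas are permitted; onsets are limited to one consonant).
Epenthesis after each stranded consonant: /v/ → /ve/, /g/ → /ge/, /h/ → /he/, /ʒ/ → /ʒe/, /w/ → /we/.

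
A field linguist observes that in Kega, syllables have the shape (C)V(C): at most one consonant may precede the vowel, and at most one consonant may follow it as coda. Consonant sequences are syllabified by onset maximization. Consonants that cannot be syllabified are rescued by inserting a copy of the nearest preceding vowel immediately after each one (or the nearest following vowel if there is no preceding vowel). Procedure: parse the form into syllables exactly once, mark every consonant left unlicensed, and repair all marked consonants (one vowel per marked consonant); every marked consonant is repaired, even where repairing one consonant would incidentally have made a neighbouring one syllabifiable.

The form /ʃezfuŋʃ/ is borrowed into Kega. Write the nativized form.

ʃezfuŋʃu

Syllabifying with onset maximization leaves /ʃ/ stranded (at most one coda consonant is licensed; onsets are limited to one consonant).
Epenthesis after each stranded consonant: /ʃ/ → /ʃu/.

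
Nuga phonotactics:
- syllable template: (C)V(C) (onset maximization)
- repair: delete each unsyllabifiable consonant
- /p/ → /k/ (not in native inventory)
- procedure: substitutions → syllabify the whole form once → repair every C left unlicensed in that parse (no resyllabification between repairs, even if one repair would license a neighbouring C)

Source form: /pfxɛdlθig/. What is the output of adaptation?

xɛdθig

Substitution: /p/ → /k/, giving /kfxɛdlθig/.
Under (C)V(C), the unsyllabifiable consonants are /k/, /f/, /l/ (at most one coda consonant is licensed; onsets are limited to one consonant).
Deletion applies to /k/, /f/, /l/.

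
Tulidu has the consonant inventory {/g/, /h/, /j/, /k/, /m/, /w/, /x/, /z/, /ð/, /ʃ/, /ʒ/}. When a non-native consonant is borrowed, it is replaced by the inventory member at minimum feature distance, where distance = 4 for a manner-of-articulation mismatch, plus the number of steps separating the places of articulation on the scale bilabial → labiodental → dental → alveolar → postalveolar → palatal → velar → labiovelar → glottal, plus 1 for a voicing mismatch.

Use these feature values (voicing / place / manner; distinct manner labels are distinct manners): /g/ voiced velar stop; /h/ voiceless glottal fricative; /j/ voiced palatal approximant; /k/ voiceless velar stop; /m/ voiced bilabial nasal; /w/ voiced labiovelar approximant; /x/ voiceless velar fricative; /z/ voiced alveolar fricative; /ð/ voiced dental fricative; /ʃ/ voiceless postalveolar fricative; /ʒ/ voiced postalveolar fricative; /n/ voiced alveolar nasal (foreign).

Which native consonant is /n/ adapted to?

m

/m/ is closest: same manner (nasal), place distance 3 (alveolar→bilabial), same voicing; total 3. Next closest is /z/ at distance 4.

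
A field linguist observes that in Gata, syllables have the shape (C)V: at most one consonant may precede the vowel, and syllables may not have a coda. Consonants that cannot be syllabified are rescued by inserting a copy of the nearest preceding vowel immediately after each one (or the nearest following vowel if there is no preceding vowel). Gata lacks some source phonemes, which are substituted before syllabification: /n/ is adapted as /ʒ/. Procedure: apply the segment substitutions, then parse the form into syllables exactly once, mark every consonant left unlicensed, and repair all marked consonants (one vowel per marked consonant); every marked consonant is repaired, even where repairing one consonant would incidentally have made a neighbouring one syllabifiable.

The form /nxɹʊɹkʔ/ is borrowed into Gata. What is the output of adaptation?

ʒʊxʊɹʊɹʊkʊʔʊ

Substitution: /n/ → /ʒ/, giving /ʒxɹʊɹkʔ/.
Under (C)V, the unsyllabifiable consonants are /ʒ/, /x/, /ɹ/, /k/, /ʔ/ (no codas are permitted; onsets are limited to one consonant).
Each unlicensed consonant becomes the onset of a new syllable: /ʒ/ → /ʒʊ/, /x/ → /xʊ/, /ɹ/ → /ɹʊ/, /k/ → /kʊ/, /ʔ/ → /ʔʊ/.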